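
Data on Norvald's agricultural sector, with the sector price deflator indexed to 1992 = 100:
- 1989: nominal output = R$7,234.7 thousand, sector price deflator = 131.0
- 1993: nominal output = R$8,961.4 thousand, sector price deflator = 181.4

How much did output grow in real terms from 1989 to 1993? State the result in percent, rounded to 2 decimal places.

Deflate each year: 1989 → 7234.7/1.310 = 5522.67; 1993 → 8961.4/1.814 = 4940.13.
So real output changed by 4940.13/5522.67 − 1 = -0.1055, i.e. -10.55%.

-10.55%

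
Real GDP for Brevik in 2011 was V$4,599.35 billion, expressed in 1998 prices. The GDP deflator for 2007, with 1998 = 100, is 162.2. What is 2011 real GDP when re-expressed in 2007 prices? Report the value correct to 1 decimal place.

Real GDP in 2007 prices = Real GDP in 1998 prices × (P_2007/P_1998) = 4599.35 × 1.622 = 7460.15.

V$7,460.1 billion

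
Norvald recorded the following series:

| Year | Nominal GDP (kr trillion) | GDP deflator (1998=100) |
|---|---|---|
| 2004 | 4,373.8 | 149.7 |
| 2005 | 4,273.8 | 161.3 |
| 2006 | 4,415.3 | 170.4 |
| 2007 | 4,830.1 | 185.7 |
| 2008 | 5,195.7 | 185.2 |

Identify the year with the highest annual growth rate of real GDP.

2008

2005: real = 4273.8/1.613 = 2649.60; growth vs 2004 (2921.71) = -9.31%.
2006: real = 4415.3/1.704 = 2591.14; growth vs 2005 (2649.60) = -2.21%.
2007: real = 4830.1/1.857 = 2601.02; growth vs 2006 (2591.14) = 0.38%.
2008: real = 5195.7/1.852 = 2805.45; growth vs 2007 (2601.02) = 7.86%.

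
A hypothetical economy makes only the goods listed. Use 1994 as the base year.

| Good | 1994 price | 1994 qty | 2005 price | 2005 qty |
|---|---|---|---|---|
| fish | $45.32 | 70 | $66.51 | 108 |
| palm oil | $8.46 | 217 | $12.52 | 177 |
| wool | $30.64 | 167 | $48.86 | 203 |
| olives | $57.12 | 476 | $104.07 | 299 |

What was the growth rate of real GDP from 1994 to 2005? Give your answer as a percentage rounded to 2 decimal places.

Real GDP 1994 = Nominal GDP 1994 = 45.32·70 + 8.46·217 + 30.64·167 + 57.12·476 = 37314.22.
Real GDP 2005 (at 1994 prices) = 45.32·108 + 8.46·177 + 30.64·203 + 57.12·299 = 29690.78.
Real growth = 29690.78/37314.22 − 1 = -0.2043.

-20.43%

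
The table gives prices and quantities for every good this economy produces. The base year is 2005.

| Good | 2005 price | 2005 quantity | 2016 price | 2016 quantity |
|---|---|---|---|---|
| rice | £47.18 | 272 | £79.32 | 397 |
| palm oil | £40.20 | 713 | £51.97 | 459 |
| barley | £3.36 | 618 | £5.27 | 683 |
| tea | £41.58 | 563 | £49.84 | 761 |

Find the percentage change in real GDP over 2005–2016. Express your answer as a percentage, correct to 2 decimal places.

6.18%

Real GDP 2005 = Nominal GDP 2005 = 47.18·272 + 40.20·713 + 3.36·618 + 41.58·563 = 66981.58.
Real GDP 2016 (at 2005 prices) = 47.18·397 + 40.20·459 + 3.36·683 + 41.58·761 = 71119.52.
Real growth = 71119.52/66981.58 − 1 = 0.0618.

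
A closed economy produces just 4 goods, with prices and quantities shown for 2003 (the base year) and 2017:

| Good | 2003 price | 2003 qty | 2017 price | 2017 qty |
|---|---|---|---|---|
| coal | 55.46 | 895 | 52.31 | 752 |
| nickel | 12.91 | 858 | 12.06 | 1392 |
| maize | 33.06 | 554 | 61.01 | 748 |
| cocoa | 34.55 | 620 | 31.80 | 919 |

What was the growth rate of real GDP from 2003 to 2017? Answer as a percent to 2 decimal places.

Real GDP 2003 = Nominal GDP 2003 = 55.46·895 + 12.91·858 + 33.06·554 + 34.55·620 = 100449.72.
Real GDP 2017 (at 2003 prices) = 55.46·752 + 12.91·1392 + 33.06·748 + 34.55·919 = 116156.97.
Real growth = 116156.97/100449.72 − 1 = 0.1564.

15.64%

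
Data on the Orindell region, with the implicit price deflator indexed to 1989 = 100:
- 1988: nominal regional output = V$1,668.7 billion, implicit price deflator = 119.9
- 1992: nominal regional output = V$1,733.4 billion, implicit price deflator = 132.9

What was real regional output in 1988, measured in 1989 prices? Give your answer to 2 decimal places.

Real regional output = Nominal / (implicit price deflator/100) = 1668.7 / 1.199 = 1391.74.

V$1,391.74 billion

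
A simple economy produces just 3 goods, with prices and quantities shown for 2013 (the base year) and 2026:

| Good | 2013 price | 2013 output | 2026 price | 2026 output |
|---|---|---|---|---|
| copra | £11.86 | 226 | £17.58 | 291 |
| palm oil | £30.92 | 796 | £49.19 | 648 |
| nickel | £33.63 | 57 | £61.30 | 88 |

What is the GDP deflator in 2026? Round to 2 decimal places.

Nominal GDP 2026 = 17.58·291 + 49.19·648 + 61.30·88 = 42385.30.
Real GDP 2026 (at 2013 prices) = 11.86·291 + 30.92·648 + 33.63·88 = 26446.86.
Deflator = Nominal/Real × 100 = 42385.30/26446.86 × 100 = 160.266.

160.27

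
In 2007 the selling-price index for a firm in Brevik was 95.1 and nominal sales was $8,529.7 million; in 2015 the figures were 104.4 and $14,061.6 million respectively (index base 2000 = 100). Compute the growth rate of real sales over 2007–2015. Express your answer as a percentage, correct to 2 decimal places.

50.17%

Real sales 2007 = 8529.7 / 0.951 = 8969.19.
Real sales 2015 = 14061.6 / 1.044 = 13468.97.
Real growth = 13468.97 / 8969.19 − 1 = 0.5017.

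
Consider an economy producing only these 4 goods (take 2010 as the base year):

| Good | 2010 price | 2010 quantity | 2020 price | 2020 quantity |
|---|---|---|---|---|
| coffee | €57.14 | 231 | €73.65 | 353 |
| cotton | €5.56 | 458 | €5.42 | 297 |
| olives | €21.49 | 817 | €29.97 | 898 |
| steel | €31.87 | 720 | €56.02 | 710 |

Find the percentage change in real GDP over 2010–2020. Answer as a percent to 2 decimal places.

13.33%

Real GDP 2010 = Nominal GDP 2010 = 57.14·231 + 5.56·458 + 21.49·817 + 31.87·720 = 56249.55.
Real GDP 2020 (at 2010 prices) = 57.14·353 + 5.56·297 + 21.49·898 + 31.87·710 = 63747.46.
Real growth = 63747.46/56249.55 − 1 = 0.1333.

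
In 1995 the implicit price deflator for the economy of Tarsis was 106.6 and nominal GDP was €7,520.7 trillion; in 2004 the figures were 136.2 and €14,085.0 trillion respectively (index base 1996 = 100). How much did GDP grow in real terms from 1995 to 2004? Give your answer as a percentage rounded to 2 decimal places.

Deflate each year: 1995 → 7520.7/1.066 = 7055.07; 2004 → 14085.0/1.362 = 10341.41.
So real GDP changed by 10341.41/7055.07 − 1 = 0.4658, i.e. 46.58%.

46.58%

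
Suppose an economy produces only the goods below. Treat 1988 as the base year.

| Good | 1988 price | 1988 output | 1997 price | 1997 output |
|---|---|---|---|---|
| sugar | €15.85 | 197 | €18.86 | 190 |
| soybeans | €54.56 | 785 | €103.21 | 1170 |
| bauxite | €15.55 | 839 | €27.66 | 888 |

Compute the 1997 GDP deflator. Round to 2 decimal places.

184.61

Nominal GDP 1997 = 18.86·190 + 103.21·1170 + 27.66·888 = 148901.18.
Real GDP 1997 (at 1988 prices) = 15.85·190 + 54.56·1170 + 15.55·888 = 80655.10.
Deflator = Nominal/Real × 100 = 148901.18/80655.10 × 100 = 184.615.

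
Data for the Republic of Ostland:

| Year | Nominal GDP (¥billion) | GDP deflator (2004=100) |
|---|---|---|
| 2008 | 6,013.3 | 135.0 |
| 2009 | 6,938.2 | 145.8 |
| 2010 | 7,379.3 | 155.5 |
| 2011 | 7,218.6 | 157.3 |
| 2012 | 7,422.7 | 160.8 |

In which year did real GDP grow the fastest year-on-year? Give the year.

2009: real = 6938.2/1.458 = 4758.71; growth vs 2008 (4454.30) = 6.83%.
2010: real = 7379.3/1.555 = 4745.53; growth vs 2009 (4758.71) = -0.28%.
2011: real = 7218.6/1.573 = 4589.07; growth vs 2010 (4745.53) = -3.30%.
2012: real = 7422.7/1.608 = 4616.11; growth vs 2011 (4589.07) = 0.59%.

2009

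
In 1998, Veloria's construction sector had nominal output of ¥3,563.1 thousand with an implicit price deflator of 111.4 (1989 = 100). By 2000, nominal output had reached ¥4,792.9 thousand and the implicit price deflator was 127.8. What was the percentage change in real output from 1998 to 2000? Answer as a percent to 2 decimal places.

Deflate each year: 1998 → 3563.1/1.114 = 3198.47; 2000 → 4792.9/1.278 = 3750.31.
So real output changed by 3750.31/3198.47 − 1 = 0.1725, i.e. 17.25%.

17.25%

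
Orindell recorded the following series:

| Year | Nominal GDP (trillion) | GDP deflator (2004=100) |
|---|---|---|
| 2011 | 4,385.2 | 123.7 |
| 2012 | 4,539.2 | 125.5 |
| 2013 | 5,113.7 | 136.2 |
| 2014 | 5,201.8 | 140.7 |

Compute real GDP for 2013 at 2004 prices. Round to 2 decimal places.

Real GDP 2013 = 5113.7 / 1.362 = 3754.55.

3,754.55 trillion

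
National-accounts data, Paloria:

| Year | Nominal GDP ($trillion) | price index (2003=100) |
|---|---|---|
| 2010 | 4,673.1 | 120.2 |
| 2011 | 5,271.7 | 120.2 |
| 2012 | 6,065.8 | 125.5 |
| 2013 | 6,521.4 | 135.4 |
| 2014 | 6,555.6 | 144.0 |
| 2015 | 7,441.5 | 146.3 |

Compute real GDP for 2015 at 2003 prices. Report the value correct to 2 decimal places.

Real GDP 2015 = 7441.5 / 1.463 = 5086.47.

$5,086.47 trillion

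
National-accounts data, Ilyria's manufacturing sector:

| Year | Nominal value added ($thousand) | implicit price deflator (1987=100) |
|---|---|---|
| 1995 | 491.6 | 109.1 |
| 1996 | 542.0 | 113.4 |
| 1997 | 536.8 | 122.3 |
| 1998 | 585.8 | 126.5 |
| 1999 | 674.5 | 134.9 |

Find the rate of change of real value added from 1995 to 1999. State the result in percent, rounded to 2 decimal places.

Real value added 1995 = 491.6/1.091 = 450.60.
Real value added 1999 = 674.5/1.349 = 500.00.
Change = 500.00/450.60 − 1 = 0.1096.

10.96%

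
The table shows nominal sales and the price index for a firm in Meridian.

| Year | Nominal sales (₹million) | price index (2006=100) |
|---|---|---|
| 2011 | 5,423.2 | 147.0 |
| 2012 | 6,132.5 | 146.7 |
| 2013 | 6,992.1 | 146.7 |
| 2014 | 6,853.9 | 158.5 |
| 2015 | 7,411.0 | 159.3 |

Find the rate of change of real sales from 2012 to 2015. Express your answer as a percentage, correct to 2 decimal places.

Real sales 2012 = 6132.5/1.467 = 4180.30.
Real sales 2015 = 7411.0/1.593 = 4652.23.
Change = 4652.23/4180.30 − 1 = 0.1129.

11.29%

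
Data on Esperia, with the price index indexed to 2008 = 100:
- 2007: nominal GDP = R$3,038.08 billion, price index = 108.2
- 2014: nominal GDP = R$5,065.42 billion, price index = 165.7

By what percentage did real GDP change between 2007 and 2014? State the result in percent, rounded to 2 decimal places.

8.87%

Deflate each year: 2007 → 3038.08/1.082 = 2807.84; 2014 → 5065.42/1.657 = 3056.98.
So real GDP changed by 3056.98/2807.84 − 1 = 0.0887, i.e. 8.87%.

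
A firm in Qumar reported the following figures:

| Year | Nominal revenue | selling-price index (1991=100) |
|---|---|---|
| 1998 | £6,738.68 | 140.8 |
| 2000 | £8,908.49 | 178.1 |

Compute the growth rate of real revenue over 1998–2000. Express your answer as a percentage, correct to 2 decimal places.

Deflate each year: 1998 → 6738.68/1.408 = 4785.99; 2000 → 8908.49/1.781 = 5001.96.
So real revenue changed by 5001.96/4785.99 − 1 = 0.0451, i.e. 4.51%.

4.51%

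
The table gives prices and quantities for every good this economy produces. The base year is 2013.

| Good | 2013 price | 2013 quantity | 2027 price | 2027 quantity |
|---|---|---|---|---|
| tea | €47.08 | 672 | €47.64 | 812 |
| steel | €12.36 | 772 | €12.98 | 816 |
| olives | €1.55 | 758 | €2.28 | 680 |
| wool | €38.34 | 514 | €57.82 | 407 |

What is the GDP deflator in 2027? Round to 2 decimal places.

114.45

Nominal GDP 2027 = 47.64·812 + 12.98·816 + 2.28·680 + 57.82·407 = 74358.50.
Real GDP 2027 (at 2013 prices) = 47.08·812 + 12.36·816 + 1.55·680 + 38.34·407 = 64973.10.
Deflator = Nominal/Real × 100 = 74358.50/64973.10 × 100 = 114.445.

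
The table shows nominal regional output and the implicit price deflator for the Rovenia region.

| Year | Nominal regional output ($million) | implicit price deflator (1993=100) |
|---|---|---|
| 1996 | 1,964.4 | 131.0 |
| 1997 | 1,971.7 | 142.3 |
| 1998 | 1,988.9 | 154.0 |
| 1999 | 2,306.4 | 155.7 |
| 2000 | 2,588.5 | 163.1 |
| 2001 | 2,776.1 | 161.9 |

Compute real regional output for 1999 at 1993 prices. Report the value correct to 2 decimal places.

Real regional output 1999 = 2306.4 / 1.557 = 1481.31.

$1,481.31 million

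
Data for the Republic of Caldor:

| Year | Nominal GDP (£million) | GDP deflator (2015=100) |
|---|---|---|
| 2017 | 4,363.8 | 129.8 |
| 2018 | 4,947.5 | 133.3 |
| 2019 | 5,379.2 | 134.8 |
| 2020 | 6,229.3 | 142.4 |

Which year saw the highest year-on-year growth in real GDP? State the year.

2018

2018: real = 4947.5/1.333 = 3711.55; growth vs 2017 (3361.94) = 10.40%.
2019: real = 5379.2/1.348 = 3990.50; growth vs 2018 (3711.55) = 7.52%.
2020: real = 6229.3/1.424 = 4374.51; growth vs 2019 (3990.50) = 9.62%.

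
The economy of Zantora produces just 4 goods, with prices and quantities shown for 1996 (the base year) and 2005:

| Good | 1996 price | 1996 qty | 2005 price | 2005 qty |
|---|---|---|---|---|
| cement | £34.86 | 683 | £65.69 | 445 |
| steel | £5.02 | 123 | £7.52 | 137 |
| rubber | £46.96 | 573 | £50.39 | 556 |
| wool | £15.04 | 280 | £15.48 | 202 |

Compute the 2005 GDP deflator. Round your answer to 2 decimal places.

Nominal GDP 2005 = 65.69·445 + 7.52·137 + 50.39·556 + 15.48·202 = 61406.09.
Real GDP 2005 (at 1996 prices) = 34.86·445 + 5.02·137 + 46.96·556 + 15.04·202 = 45348.28.
Deflator = Nominal/Real × 100 = 61406.09/45348.28 × 100 = 135.410.

135.41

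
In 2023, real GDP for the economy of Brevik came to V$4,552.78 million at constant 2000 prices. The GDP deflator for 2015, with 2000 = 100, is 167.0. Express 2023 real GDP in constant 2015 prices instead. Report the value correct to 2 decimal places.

V$7,603.14 million

Real GDP in 2015 prices = Real GDP in 2000 prices × (P_2015/P_2000) = 4552.78 × 1.670 = 7603.14.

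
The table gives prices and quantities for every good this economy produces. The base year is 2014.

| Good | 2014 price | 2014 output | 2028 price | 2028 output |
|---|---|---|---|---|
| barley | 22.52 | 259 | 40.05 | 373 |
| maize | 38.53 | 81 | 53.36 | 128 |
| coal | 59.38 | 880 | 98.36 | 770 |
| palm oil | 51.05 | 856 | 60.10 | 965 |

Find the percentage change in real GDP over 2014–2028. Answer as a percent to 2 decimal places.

Real GDP 2014 = Nominal GDP 2014 = 22.52·259 + 38.53·81 + 59.38·880 + 51.05·856 = 104906.81.
Real GDP 2028 (at 2014 prices) = 22.52·373 + 38.53·128 + 59.38·770 + 51.05·965 = 108317.65.
Real growth = 108317.65/104906.81 − 1 = 0.0325.

3.25%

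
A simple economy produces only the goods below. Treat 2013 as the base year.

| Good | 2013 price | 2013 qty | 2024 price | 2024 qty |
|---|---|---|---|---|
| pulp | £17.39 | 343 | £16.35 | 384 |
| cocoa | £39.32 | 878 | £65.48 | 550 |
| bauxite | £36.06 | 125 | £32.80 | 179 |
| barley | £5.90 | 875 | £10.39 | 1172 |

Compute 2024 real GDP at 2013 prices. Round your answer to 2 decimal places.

Real GDP 2024 = Σ (p_2013 × q_2024) = 17.39·384 + 39.32·550 + 36.06·179 + 5.90·1172 = 41673.30.

£41673.30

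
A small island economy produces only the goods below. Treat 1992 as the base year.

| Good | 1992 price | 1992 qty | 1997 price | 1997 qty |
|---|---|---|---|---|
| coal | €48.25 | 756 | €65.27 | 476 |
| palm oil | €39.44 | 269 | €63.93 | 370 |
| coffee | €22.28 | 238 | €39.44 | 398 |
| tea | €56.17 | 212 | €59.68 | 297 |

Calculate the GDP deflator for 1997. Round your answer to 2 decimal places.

139.67

Nominal GDP 1997 = 65.27·476 + 63.93·370 + 39.44·398 + 59.68·297 = 88144.70.
Real GDP 1997 (at 1992 prices) = 48.25·476 + 39.44·370 + 22.28·398 + 56.17·297 = 63109.73.
Deflator = Nominal/Real × 100 = 88144.70/63109.73 × 100 = 139.669.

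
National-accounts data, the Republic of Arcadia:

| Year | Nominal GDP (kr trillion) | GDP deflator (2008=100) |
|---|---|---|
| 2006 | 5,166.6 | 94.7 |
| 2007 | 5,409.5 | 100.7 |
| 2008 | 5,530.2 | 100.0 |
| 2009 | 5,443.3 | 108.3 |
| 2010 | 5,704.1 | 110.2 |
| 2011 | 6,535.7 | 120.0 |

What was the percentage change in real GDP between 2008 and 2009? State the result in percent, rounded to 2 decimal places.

Real GDP 2008 = 5530.2/1.000 = 5530.20.
Real GDP 2009 = 5443.3/1.083 = 5026.13.
Change = 5026.13/5530.20 − 1 = -0.0911.

-9.11%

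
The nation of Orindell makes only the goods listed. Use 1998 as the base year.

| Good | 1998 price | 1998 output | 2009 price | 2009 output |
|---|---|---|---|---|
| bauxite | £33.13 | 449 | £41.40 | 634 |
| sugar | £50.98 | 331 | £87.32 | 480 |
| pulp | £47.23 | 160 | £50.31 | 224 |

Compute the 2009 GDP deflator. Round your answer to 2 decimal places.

141.70

Nominal GDP 2009 = 41.40·634 + 87.32·480 + 50.31·224 = 79430.64.
Real GDP 2009 (at 1998 prices) = 33.13·634 + 50.98·480 + 47.23·224 = 56054.34.
Deflator = Nominal/Real × 100 = 79430.64/56054.34 × 100 = 141.703.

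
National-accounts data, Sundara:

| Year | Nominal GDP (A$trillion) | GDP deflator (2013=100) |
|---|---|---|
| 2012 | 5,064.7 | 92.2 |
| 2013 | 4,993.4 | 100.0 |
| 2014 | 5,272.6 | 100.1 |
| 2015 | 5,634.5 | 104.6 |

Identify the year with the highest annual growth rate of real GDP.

2014

2013: real = 4993.4/1.000 = 4993.40; growth vs 2012 (5493.17) = -9.10%.
2014: real = 5272.6/1.001 = 5267.33; growth vs 2013 (4993.40) = 5.49%.
2015: real = 5634.5/1.046 = 5386.71; growth vs 2014 (5267.33) = 2.27%.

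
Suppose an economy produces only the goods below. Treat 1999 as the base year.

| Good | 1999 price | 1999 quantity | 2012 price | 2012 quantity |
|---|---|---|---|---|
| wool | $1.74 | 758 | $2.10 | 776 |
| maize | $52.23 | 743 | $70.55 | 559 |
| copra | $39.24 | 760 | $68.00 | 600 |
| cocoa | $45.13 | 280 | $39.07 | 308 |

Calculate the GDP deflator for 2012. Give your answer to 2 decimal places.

Nominal GDP 2012 = 2.10·776 + 70.55·559 + 68.00·600 + 39.07·308 = 93900.61.
Real GDP 2012 (at 1999 prices) = 1.74·776 + 52.23·559 + 39.24·600 + 45.13·308 = 67990.85.
Deflator = Nominal/Real × 100 = 93900.61/67990.85 × 100 = 138.108.

138.11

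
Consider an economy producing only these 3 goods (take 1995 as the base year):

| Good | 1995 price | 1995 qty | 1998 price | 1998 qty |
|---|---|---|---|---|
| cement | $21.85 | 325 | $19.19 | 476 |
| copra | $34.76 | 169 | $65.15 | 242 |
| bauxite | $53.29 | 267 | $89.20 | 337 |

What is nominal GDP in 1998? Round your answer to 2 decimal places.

$54961.14

Nominal GDP 1998 = Σ (p_1998 × q_1998) = 19.19·476 + 65.15·242 + 89.20·337 = 54961.14.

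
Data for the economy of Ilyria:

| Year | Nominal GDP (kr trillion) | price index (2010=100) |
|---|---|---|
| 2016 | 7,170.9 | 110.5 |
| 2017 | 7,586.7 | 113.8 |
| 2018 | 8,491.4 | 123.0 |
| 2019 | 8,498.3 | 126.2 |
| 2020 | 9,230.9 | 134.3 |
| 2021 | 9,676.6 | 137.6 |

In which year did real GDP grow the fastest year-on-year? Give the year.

2017: real = 7586.7/1.138 = 6666.70; growth vs 2016 (6489.50) = 2.73%.
2018: real = 8491.4/1.230 = 6903.58; growth vs 2017 (6666.70) = 3.55%.
2019: real = 8498.3/1.262 = 6733.99; growth vs 2018 (6903.58) = -2.46%.
2020: real = 9230.9/1.343 = 6873.34; growth vs 2019 (6733.99) = 2.07%.
2021: real = 9676.6/1.376 = 7032.41; growth vs 2020 (6873.34) = 2.31%.

2018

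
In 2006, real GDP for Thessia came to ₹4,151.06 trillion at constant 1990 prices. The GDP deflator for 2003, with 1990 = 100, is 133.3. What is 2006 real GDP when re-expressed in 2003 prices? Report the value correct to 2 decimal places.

Real GDP in 2003 prices = Real GDP in 1990 prices × (P_2003/P_1990) = 4151.06 × 1.333 = 5533.36.

₹5,533.36 trillion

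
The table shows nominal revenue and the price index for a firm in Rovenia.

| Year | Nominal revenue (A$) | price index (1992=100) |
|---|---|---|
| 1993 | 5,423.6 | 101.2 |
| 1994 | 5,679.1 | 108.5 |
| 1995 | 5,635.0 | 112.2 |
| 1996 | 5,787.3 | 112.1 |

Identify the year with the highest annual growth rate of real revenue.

1996

1994: real = 5679.1/1.085 = 5234.19; growth vs 1993 (5359.29) = -2.33%.
1995: real = 5635.0/1.122 = 5022.28; growth vs 1994 (5234.19) = -4.05%.
1996: real = 5787.3/1.121 = 5162.62; growth vs 1995 (5022.28) = 2.79%.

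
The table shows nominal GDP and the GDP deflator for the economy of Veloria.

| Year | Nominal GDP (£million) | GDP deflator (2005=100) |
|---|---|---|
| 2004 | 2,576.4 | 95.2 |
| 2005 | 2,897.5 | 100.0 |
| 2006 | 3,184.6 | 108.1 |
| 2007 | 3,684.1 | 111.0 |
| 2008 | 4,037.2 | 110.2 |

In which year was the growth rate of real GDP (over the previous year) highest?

2007

2005: real = 2897.5/1.000 = 2897.50; growth vs 2004 (2706.30) = 7.06%.
2006: real = 3184.6/1.081 = 2945.98; growth vs 2005 (2897.50) = 1.67%.
2007: real = 3684.1/1.110 = 3319.01; growth vs 2006 (2945.98) = 12.66%.
2008: real = 4037.2/1.102 = 3663.52; growth vs 2007 (3319.01) = 10.38%.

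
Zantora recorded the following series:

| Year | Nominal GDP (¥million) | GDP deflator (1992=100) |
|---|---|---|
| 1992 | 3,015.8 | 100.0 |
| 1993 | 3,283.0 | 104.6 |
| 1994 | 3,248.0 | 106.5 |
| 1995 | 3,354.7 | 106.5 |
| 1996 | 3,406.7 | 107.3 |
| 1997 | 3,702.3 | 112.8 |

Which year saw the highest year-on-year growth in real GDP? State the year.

1993

1993: real = 3283.0/1.046 = 3138.62; growth vs 1992 (3015.80) = 4.07%.
1994: real = 3248.0/1.065 = 3049.77; growth vs 1993 (3138.62) = -2.83%.
1995: real = 3354.7/1.065 = 3149.95; growth vs 1994 (3049.77) = 3.28%.
1996: real = 3406.7/1.073 = 3174.93; growth vs 1995 (3149.95) = 0.79%.
1997: real = 3702.3/1.128 = 3282.18; growth vs 1996 (3174.93) = 3.38%.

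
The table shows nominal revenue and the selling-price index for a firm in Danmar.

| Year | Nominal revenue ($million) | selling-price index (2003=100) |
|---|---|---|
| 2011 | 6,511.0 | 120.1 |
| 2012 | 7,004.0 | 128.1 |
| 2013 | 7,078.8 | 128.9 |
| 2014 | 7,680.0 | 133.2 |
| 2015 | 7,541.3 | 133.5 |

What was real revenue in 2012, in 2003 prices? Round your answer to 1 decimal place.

$5,467.6 million

Real revenue 2012 = 7004.0 / 1.281 = 5467.60.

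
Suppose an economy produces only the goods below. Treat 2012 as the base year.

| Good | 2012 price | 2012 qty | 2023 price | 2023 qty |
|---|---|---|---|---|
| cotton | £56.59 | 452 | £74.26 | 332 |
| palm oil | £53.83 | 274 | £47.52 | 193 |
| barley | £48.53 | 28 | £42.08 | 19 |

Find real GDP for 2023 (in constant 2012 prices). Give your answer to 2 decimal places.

£30099.14

Real GDP 2023 = Σ (p_2012 × q_2023) = 56.59·332 + 53.83·193 + 48.53·19 = 30099.14.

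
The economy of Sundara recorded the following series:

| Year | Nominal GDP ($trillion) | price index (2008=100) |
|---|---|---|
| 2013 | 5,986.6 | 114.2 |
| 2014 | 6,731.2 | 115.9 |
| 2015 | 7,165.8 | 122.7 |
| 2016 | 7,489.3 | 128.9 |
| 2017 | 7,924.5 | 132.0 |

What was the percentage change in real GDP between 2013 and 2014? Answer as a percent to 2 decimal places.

10.79%

Real GDP 2013 = 5986.6/1.142 = 5242.21.
Real GDP 2014 = 6731.2/1.159 = 5807.77.
Change = 5807.77/5242.21 − 1 = 0.1079.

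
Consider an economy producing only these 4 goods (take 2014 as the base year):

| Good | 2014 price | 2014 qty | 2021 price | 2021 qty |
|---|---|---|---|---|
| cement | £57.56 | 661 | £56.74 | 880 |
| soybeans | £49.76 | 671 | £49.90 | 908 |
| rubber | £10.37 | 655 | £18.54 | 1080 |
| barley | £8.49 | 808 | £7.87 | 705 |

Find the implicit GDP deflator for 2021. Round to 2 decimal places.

106.89

Nominal GDP 2021 = 56.74·880 + 49.90·908 + 18.54·1080 + 7.87·705 = 120811.95.
Real GDP 2021 (at 2014 prices) = 57.56·880 + 49.76·908 + 10.37·1080 + 8.49·705 = 113019.93.
Deflator = Nominal/Real × 100 = 120811.95/113019.93 × 100 = 106.894.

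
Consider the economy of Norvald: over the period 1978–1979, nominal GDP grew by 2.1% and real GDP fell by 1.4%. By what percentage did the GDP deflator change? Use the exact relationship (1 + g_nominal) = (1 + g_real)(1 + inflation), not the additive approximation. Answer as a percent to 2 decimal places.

3.55%

(1 + g_nom) = (1 + g_real)(1 + π), so π = 1.0210 / 0.9860 − 1 = 0.03550.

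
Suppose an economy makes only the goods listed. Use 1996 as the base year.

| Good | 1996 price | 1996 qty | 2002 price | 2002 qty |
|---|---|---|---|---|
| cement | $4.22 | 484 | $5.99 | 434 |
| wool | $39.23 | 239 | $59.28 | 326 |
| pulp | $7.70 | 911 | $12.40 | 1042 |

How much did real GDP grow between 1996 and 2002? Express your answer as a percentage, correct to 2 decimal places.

22.84%

Real GDP 1996 = Nominal GDP 1996 = 4.22·484 + 39.23·239 + 7.70·911 = 18433.15.
Real GDP 2002 (at 1996 prices) = 4.22·434 + 39.23·326 + 7.70·1042 = 22643.86.
Real growth = 22643.86/18433.15 − 1 = 0.2284.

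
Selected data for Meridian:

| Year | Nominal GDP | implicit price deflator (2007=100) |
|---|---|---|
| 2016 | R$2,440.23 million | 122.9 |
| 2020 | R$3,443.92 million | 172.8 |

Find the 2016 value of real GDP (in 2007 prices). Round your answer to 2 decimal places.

R$1,985.54 million

Real GDP = Nominal / (implicit price deflator/100) = 2440.23 / 1.229 = 1985.54.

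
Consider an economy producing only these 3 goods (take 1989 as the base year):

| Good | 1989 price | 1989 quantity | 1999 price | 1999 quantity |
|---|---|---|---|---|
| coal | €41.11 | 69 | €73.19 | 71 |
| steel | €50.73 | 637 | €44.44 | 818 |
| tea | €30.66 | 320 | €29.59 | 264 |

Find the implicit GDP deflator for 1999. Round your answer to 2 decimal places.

94.00

Nominal GDP 1999 = 73.19·71 + 44.44·818 + 29.59·264 = 49360.17.
Real GDP 1999 (at 1989 prices) = 41.11·71 + 50.73·818 + 30.66·264 = 52510.19.
Deflator = Nominal/Real × 100 = 49360.17/52510.19 × 100 = 94.001.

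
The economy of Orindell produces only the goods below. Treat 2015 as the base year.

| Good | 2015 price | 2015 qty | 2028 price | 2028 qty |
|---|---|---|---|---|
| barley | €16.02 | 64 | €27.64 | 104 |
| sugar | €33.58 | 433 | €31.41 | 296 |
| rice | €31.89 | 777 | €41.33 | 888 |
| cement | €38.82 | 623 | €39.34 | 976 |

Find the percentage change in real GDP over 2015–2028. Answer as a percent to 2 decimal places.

20.59%

Real GDP 2015 = Nominal GDP 2015 = 16.02·64 + 33.58·433 + 31.89·777 + 38.82·623 = 64528.81.
Real GDP 2028 (at 2015 prices) = 16.02·104 + 33.58·296 + 31.89·888 + 38.82·976 = 77812.40.
Real growth = 77812.40/64528.81 − 1 = 0.2059.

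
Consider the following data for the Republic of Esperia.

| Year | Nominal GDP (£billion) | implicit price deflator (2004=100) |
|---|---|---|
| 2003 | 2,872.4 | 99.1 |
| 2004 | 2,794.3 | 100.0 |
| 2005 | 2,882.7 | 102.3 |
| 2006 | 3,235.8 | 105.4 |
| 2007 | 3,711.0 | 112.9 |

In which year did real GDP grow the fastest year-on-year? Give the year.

2006

2004: real = 2794.3/1.000 = 2794.30; growth vs 2003 (2898.49) = -3.59%.
2005: real = 2882.7/1.023 = 2817.89; growth vs 2004 (2794.30) = 0.84%.
2006: real = 3235.8/1.054 = 3070.02; growth vs 2005 (2817.89) = 8.95%.
2007: real = 3711.0/1.129 = 3286.98; growth vs 2006 (3070.02) = 7.07%.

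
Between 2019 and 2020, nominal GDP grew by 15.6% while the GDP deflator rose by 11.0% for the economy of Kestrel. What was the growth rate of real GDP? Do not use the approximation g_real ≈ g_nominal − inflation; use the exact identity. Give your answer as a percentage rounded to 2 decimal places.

4.14%

(1 + g_nom) = (1 + g_real)(1 + π), so g_real = 1.1560 / 1.1100 − 1 = 0.04144.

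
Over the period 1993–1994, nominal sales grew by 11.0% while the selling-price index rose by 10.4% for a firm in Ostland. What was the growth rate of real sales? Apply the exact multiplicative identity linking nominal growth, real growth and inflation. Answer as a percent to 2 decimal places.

(1 + g_nom) = (1 + g_real)(1 + π), so g_real = 1.1100 / 1.1040 − 1 = 0.00543.

0.54%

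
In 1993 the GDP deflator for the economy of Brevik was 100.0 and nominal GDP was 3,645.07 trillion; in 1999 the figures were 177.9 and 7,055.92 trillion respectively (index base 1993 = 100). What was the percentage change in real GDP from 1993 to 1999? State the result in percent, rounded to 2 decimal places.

8.81%

Real GDP 1993 = 3645.07 / 1.000 = 3645.07.
Real GDP 1999 = 7055.92 / 1.779 = 3966.23.
Real growth = 3966.23 / 3645.07 − 1 = 0.0881.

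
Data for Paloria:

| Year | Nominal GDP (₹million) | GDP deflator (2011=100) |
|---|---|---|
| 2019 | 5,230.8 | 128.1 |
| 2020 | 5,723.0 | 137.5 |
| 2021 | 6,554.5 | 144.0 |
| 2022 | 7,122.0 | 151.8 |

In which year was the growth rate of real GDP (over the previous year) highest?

2021

2020: real = 5723.0/1.375 = 4162.18; growth vs 2019 (4083.37) = 1.93%.
2021: real = 6554.5/1.440 = 4551.74; growth vs 2020 (4162.18) = 9.36%.
2022: real = 7122.0/1.518 = 4691.70; growth vs 2021 (4551.74) = 3.07%.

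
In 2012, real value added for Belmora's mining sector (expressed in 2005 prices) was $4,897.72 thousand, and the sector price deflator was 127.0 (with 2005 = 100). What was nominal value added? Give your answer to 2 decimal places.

Nominal value added = Real × (sector price deflator/100) = 4897.72 × 1.270 = 6220.10.

$6,220.10 thousand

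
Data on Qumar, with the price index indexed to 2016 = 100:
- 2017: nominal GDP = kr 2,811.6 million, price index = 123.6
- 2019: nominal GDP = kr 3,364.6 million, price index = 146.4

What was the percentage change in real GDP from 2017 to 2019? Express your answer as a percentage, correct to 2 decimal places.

Deflate each year: 2017 → 2811.6/1.236 = 2274.76; 2019 → 3364.6/1.464 = 2298.22.
So real GDP changed by 2298.22/2274.76 − 1 = 0.0103, i.e. 1.03%.

1.03%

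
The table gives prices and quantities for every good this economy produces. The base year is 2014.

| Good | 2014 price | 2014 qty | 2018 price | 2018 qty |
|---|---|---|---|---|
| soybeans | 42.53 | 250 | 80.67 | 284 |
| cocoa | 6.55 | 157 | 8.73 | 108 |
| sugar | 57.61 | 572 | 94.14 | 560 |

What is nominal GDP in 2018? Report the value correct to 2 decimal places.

76571.52

Nominal GDP 2018 = Σ (p_2018 × q_2018) = 80.67·284 + 8.73·108 + 94.14·560 = 76571.52.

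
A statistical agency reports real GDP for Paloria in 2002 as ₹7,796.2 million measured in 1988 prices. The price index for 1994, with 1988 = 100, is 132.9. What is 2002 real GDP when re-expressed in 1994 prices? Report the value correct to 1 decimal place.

₹10,361.1 million

Real GDP in 1994 prices = Real GDP in 1988 prices × (P_1994/P_1988) = 7796.2 × 1.329 = 10361.15.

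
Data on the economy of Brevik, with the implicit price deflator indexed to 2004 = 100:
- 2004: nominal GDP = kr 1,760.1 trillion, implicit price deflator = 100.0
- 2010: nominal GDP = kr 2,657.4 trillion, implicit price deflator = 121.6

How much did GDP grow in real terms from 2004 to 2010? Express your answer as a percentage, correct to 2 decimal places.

Real GDP 2004 = 1760.1 / 1.000 = 1760.10.
Real GDP 2010 = 2657.4 / 1.216 = 2185.36.
Real growth = 2185.36 / 1760.10 − 1 = 0.2416.

24.16%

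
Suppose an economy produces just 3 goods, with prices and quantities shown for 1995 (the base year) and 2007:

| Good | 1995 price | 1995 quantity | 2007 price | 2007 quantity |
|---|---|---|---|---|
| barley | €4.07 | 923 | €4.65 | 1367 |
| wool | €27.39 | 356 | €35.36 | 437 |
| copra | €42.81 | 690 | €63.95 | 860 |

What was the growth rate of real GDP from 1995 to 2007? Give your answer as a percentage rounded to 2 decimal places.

Real GDP 1995 = Nominal GDP 1995 = 4.07·923 + 27.39·356 + 42.81·690 = 43046.35.
Real GDP 2007 (at 1995 prices) = 4.07·1367 + 27.39·437 + 42.81·860 = 54349.72.
Real growth = 54349.72/43046.35 − 1 = 0.2626.

26.26%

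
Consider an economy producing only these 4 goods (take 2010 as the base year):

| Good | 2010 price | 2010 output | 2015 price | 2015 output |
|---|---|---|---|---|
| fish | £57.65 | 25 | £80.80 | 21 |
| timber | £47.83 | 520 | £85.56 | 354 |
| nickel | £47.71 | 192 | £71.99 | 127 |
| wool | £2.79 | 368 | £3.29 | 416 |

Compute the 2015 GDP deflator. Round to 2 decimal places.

Nominal GDP 2015 = 80.80·21 + 85.56·354 + 71.99·127 + 3.29·416 = 42496.41.
Real GDP 2015 (at 2010 prices) = 57.65·21 + 47.83·354 + 47.71·127 + 2.79·416 = 25362.28.
Deflator = Nominal/Real × 100 = 42496.41/25362.28 × 100 = 167.558.

167.56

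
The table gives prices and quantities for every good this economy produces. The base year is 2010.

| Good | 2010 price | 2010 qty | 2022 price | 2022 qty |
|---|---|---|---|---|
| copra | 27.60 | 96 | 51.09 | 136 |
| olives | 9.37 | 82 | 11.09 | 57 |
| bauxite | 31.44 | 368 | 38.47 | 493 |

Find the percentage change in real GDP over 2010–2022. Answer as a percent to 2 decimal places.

Real GDP 2010 = Nominal GDP 2010 = 27.60·96 + 9.37·82 + 31.44·368 = 14987.86.
Real GDP 2022 (at 2010 prices) = 27.60·136 + 9.37·57 + 31.44·493 = 19787.61.
Real growth = 19787.61/14987.86 − 1 = 0.3202.

32.02%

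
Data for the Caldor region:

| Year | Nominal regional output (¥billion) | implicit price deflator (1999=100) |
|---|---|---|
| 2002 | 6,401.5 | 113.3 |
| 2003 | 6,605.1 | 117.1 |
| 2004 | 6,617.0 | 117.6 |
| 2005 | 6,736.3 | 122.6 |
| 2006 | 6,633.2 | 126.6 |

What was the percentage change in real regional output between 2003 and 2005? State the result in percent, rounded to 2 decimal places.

-2.59%

Real regional output 2003 = 6605.1/1.171 = 5640.56.
Real regional output 2005 = 6736.3/1.226 = 5494.54.
Change = 5494.54/5640.56 − 1 = -0.0259.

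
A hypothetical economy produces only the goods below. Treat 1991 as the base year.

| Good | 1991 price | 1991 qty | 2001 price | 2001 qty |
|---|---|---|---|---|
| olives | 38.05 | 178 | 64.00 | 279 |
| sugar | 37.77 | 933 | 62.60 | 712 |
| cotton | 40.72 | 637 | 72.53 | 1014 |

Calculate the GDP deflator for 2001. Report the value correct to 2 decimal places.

Nominal GDP 2001 = 64.00·279 + 62.60·712 + 72.53·1014 = 135972.62.
Real GDP 2001 (at 1991 prices) = 38.05·279 + 37.77·712 + 40.72·1014 = 78798.27.
Deflator = Nominal/Real × 100 = 135972.62/78798.27 × 100 = 172.558.

172.56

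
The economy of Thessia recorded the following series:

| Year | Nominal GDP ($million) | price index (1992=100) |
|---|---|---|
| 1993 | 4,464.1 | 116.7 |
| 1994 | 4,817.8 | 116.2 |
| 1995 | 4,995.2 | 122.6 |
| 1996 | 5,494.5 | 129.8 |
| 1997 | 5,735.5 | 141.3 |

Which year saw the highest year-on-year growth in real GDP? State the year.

1994: real = 4817.8/1.162 = 4146.13; growth vs 1993 (3825.28) = 8.39%.
1995: real = 4995.2/1.226 = 4074.39; growth vs 1994 (4146.13) = -1.73%.
1996: real = 5494.5/1.298 = 4233.05; growth vs 1995 (4074.39) = 3.89%.
1997: real = 5735.5/1.413 = 4059.09; growth vs 1996 (4233.05) = -4.11%.

1994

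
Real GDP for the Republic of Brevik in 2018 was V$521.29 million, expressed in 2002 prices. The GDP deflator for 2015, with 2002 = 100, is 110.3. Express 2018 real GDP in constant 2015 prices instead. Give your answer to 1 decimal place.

V$575.0 million

Real GDP in 2015 prices = Real GDP in 2002 prices × (P_2015/P_2002) = 521.29 × 1.103 = 574.98.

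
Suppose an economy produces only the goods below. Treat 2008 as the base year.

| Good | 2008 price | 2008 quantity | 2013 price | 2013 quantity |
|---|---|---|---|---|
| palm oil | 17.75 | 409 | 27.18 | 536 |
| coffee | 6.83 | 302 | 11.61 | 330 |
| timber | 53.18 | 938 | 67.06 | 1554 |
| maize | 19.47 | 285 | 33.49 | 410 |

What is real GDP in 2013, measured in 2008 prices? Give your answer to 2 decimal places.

102392.32

Real GDP 2013 = Σ (p_2008 × q_2013) = 17.75·536 + 6.83·330 + 53.18·1554 + 19.47·410 = 102392.32.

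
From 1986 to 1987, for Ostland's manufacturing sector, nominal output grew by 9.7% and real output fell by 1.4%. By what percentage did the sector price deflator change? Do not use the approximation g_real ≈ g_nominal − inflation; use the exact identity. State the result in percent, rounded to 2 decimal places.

(1 + g_nom) = (1 + g_real)(1 + π), so π = 1.0970 / 0.9860 − 1 = 0.11258.

11.26%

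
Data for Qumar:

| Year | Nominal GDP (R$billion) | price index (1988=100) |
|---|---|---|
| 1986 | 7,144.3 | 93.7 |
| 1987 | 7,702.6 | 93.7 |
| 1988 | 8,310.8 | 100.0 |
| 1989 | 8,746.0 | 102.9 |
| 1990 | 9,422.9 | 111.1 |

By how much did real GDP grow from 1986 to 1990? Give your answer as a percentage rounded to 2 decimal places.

11.24%

Real GDP 1986 = 7144.3/0.937 = 7624.65.
Real GDP 1990 = 9422.9/1.111 = 8481.46.
Change = 8481.46/7624.65 − 1 = 0.1124.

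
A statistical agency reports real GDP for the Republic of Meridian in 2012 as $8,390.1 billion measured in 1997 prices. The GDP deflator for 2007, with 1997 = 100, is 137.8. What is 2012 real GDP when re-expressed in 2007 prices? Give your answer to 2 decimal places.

$11,561.56 billion

Real GDP in 2007 prices = Real GDP in 1997 prices × (P_2007/P_1997) = 8390.1 × 1.378 = 11561.56.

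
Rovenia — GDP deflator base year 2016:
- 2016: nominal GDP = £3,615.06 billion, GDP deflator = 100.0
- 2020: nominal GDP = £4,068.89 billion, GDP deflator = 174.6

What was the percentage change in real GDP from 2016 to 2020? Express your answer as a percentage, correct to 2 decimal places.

Real GDP 2016 = 3615.06 / 1.000 = 3615.06.
Real GDP 2020 = 4068.89 / 1.746 = 2330.41.
Real growth = 2330.41 / 3615.06 − 1 = -0.3554.

-35.54%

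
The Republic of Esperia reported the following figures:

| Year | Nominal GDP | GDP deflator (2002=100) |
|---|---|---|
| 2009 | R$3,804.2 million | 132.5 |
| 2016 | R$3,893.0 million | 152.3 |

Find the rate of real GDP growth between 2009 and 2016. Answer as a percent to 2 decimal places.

Real GDP 2009 = 3804.2 / 1.325 = 2871.09.
Real GDP 2016 = 3893.0 / 1.523 = 2556.14.
Real growth = 2556.14 / 2871.09 − 1 = -0.1097.

-10.97%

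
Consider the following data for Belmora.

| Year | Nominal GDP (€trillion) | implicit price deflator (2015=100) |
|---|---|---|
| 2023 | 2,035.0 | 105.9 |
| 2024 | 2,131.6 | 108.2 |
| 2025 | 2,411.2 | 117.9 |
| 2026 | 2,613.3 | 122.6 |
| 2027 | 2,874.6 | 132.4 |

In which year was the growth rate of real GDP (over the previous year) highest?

2026

2024: real = 2131.6/1.082 = 1970.06; growth vs 2023 (1921.62) = 2.52%.
2025: real = 2411.2/1.179 = 2045.12; growth vs 2024 (1970.06) = 3.81%.
2026: real = 2613.3/1.226 = 2131.57; growth vs 2025 (2045.12) = 4.23%.
2027: real = 2874.6/1.324 = 2171.15; growth vs 2026 (2131.57) = 1.86%.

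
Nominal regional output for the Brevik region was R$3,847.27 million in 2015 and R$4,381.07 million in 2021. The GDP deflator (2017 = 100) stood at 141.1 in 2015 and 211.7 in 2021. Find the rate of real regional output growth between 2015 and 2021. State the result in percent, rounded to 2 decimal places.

-24.10%

Deflate each year: 2015 → 3847.27/1.411 = 2726.63; 2021 → 4381.07/2.117 = 2069.47.
So real regional output changed by 2069.47/2726.63 − 1 = -0.2410, i.e. -24.10%.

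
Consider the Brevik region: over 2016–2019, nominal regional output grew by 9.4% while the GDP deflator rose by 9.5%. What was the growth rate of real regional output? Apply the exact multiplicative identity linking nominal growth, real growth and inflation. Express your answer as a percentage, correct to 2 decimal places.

-0.09%

(1 + g_nom) = (1 + g_real)(1 + π), so g_real = 1.0940 / 1.0950 − 1 = -0.00091.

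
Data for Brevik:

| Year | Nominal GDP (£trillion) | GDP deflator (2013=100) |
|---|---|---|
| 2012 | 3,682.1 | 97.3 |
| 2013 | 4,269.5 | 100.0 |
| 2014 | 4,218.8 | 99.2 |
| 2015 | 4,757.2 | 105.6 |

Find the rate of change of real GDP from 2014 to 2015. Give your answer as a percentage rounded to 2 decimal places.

Real GDP 2014 = 4218.8/0.992 = 4252.82.
Real GDP 2015 = 4757.2/1.056 = 4504.92.
Change = 4504.92/4252.82 − 1 = 0.0593.

5.93%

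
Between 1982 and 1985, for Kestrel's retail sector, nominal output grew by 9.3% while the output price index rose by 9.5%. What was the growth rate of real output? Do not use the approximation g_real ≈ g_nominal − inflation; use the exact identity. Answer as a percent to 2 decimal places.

(1 + g_nom) = (1 + g_real)(1 + π), so g_real = 1.0930 / 1.0950 − 1 = -0.00183.

-0.18%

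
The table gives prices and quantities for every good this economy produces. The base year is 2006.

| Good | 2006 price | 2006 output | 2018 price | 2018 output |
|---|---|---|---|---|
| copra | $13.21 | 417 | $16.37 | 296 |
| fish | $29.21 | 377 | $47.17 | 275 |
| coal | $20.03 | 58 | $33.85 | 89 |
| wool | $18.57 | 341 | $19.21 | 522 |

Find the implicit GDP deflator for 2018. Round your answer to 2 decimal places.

Nominal GDP 2018 = 16.37·296 + 47.17·275 + 33.85·89 + 19.21·522 = 30857.54.
Real GDP 2018 (at 2006 prices) = 13.21·296 + 29.21·275 + 20.03·89 + 18.57·522 = 23419.12.
Deflator = Nominal/Real × 100 = 30857.54/23419.12 × 100 = 131.762.

131.76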